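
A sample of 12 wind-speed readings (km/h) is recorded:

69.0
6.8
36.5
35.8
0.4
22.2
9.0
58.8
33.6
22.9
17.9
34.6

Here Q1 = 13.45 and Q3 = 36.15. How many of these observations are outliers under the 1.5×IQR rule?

0

IQR = 22.70; fences at 13.45 − 34.05 = -20.60 and 36.15 + 34.05 = 70.20.
Every value lies within the cutoffs.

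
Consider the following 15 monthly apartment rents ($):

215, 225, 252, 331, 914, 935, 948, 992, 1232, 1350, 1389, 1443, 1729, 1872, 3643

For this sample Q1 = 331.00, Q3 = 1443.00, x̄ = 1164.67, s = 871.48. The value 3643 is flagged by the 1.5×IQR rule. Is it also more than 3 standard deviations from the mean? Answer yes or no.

z = (3643 − 1164.67) / 871.48 = 2.84.
|z| = 2.84 ≤ 3.

no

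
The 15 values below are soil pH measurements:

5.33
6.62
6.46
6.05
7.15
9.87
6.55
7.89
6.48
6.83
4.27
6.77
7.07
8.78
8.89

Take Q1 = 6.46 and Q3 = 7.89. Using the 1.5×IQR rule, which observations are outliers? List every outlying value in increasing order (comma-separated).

IQR = Q3 − Q1 = 7.89 − 6.46 = 1.43.
Lower fence = Q1 − 1.5·IQR = 6.46 − 2.145 = 4.315.
Upper fence = Q3 + 1.5·IQR = 7.89 + 2.145 = 10.035.
4.27 < 4.315 → outlier.
All remaining values lie within [4.315, 10.035].

4.27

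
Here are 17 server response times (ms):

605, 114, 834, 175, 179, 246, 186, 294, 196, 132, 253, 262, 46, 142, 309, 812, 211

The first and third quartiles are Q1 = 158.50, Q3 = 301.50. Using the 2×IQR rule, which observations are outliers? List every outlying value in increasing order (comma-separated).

605, 812, 834

IQR = Q3 − Q1 = 301.50 − 158.50 = 143.00.
Lower fence = Q1 − 2·IQR = 158.50 − 286.00 = -127.50.
Upper fence = Q3 + 2·IQR = 301.50 + 286.00 = 587.50.
605 > 587.50 → outlier.
812 > 587.50 → outlier.
834 > 587.50 → outlier.
All remaining values lie within [-127.50, 587.50].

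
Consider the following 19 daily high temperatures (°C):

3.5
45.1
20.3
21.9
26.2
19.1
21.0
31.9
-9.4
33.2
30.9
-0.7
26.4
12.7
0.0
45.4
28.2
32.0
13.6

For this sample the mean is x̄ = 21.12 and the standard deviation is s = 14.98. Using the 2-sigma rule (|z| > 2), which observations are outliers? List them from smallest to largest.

Cutoffs at x̄ ± 2s: 21.12 ± 2·14.98 = [-8.84, 51.08].
-9.4: z = -2.04, |z| > 2 → outlier.
Every other value lies within [-8.84, 51.08].

-9.4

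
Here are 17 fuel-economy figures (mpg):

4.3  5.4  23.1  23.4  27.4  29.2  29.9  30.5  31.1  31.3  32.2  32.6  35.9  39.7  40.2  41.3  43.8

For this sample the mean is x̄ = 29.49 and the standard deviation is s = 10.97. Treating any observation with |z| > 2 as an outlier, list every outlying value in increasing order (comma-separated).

Cutoffs at x̄ ± 2s: 29.49 ± 2·10.97 = [7.55, 51.43].
4.3: z = -2.30, |z| > 2 → outlier.
5.4: z = -2.20, |z| > 2 → outlier.
Every other value lies within [7.55, 51.43].

4.3, 5.4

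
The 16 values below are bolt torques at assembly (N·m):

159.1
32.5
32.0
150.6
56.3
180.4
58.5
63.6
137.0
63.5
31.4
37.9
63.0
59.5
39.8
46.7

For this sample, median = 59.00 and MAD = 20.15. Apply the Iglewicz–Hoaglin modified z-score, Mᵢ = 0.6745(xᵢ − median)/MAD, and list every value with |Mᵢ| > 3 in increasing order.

|Mᵢ| > 3 ⇔ |xᵢ − 59.00| > 3·20.15/0.6745 = 89.62.
So outliers lie outside [-30.62, 148.62].
150.6: M = 3.07 → outlier.
159.1: M = 3.35 → outlier.
180.4: M = 4.06 → outlier.

150.6, 159.1, 180.4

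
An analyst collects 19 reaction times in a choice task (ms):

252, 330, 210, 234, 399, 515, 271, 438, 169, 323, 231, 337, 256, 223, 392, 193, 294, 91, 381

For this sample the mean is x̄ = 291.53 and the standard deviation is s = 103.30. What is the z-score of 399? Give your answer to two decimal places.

z = (399 − 291.53) / 103.30 = 1.04.

1.04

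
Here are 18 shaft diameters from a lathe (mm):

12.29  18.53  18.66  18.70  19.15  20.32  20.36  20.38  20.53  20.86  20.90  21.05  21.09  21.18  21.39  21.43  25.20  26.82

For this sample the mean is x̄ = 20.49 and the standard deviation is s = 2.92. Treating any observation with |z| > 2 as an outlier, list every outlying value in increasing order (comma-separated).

Cutoffs at x̄ ± 2s: 20.49 ± 2·2.92 = [14.65, 26.33].
12.29: z = -2.81, |z| > 2 → outlier.
26.82: z = 2.17, |z| > 2 → outlier.
Every other value lies within [14.65, 26.33].

12.29, 26.82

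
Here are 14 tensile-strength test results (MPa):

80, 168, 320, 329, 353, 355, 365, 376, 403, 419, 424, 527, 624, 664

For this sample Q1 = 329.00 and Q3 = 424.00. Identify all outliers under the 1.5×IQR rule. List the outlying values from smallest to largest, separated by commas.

80, 168, 624, 664

IQR = Q3 − Q1 = 424.00 − 329.00 = 95.00.
Lower fence = Q1 − 1.5·IQR = 329.00 − 142.50 = 186.50.
Upper fence = Q3 + 1.5·IQR = 424.00 + 142.50 = 566.50.
80 < 186.50 → outlier.
168 < 186.50 → outlier.
624 > 566.50 → outlier.
664 > 566.50 → outlier.
All remaining values lie within [186.50, 566.50].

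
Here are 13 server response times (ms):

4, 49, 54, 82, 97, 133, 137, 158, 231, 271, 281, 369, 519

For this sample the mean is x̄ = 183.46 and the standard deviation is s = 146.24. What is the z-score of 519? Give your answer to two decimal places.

2.29

z = (519 − 183.46) / 146.24 = 2.29.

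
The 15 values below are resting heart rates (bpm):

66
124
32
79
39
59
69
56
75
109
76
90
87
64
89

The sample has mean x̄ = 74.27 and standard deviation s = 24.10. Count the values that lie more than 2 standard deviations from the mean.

1

Cutoffs: x̄ ± 2s = [26.07, 122.47].
Outside the cutoffs: 124.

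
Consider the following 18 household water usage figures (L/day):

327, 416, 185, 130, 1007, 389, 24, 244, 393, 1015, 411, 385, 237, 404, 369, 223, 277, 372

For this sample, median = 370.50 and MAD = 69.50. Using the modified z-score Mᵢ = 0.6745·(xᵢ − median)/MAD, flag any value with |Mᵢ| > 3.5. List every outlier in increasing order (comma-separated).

1007, 1015

|Mᵢ| > 3.5 ⇔ |xᵢ − 370.50| > 3.5·69.50/0.6745 = 360.64.
So outliers lie outside [9.86, 731.14].
1007: M = 6.18 → outlier.
1015: M = 6.25 → outlier.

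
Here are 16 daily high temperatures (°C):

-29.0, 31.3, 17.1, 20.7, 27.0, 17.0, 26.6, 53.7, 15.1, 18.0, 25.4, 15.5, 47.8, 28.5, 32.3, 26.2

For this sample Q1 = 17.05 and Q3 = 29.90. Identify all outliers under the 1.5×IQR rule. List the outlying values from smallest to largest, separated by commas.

IQR = Q3 − Q1 = 29.90 − 17.05 = 12.85.
Lower fence = Q1 − 1.5·IQR = 17.05 − 19.275 = -2.225.
Upper fence = Q3 + 1.5·IQR = 29.90 + 19.275 = 49.175.
-29.0 < -2.225 → outlier.
53.7 > 49.175 → outlier.
All remaining values lie within [-2.225, 49.175].

-29.0, 53.7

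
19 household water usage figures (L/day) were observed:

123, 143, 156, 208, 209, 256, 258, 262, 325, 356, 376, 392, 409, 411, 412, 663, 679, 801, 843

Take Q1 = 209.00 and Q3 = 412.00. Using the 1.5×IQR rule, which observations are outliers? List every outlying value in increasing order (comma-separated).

IQR = Q3 − Q1 = 412.00 − 209.00 = 203.00.
Lower fence = Q1 − 1.5·IQR = 209.00 − 304.50 = -95.50.
Upper fence = Q3 + 1.5·IQR = 412.00 + 304.50 = 716.50.
801 > 716.50 → outlier.
843 > 716.50 → outlier.
All remaining values lie within [-95.50, 716.50].

801, 843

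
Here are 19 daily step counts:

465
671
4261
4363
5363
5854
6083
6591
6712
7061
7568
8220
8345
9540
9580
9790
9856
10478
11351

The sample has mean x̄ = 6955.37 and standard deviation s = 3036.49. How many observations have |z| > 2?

Cutoffs: x̄ ± 2s = [882.39, 13028.35].
Outside the cutoffs: 465, 671.

2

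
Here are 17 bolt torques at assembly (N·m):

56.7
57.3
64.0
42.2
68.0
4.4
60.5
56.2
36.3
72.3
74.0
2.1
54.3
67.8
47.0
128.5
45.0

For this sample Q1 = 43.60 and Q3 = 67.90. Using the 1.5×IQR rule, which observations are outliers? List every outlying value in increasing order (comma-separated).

IQR = Q3 − Q1 = 67.90 − 43.60 = 24.30.
Lower fence = Q1 − 1.5·IQR = 43.60 − 36.45 = 7.15.
Upper fence = Q3 + 1.5·IQR = 67.90 + 36.45 = 104.35.
2.1 < 7.15 → outlier.
4.4 < 7.15 → outlier.
128.5 > 104.35 → outlier.
All remaining values lie within [7.15, 104.35].

2.1, 4.4, 128.5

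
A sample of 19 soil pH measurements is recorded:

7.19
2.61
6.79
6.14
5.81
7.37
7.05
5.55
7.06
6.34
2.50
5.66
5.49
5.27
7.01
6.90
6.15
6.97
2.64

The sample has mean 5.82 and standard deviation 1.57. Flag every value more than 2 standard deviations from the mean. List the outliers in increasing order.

2.50, 2.61, 2.64

Cutoffs at x̄ ± 2s: 5.82 ± 2·1.57 = [2.68, 8.96].
2.50: z = -2.11, |z| > 2 → outlier.
2.61: z = -2.04, |z| > 2 → outlier.
2.64: z = -2.03, |z| > 2 → outlier.
Every other value lies within [2.68, 8.96].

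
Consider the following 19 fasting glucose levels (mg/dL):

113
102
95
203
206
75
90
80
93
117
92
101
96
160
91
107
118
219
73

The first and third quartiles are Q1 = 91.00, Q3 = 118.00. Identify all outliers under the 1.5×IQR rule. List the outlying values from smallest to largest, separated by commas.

160, 203, 206, 219

IQR = Q3 − Q1 = 118.00 − 91.00 = 27.00.
Lower fence = Q1 − 1.5·IQR = 91.00 − 40.50 = 50.50.
Upper fence = Q3 + 1.5·IQR = 118.00 + 40.50 = 158.50.
160 > 158.50 → outlier.
203 > 158.50 → outlier.
206 > 158.50 → outlier.
219 > 158.50 → outlier.
All remaining values lie within [50.50, 158.50].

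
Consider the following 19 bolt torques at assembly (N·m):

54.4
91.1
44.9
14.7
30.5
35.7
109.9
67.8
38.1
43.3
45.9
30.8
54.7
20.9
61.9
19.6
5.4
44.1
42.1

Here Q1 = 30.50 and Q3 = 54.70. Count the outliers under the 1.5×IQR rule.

2

IQR = 24.20; fences at 30.50 − 36.30 = -5.80 and 54.70 + 36.30 = 91.00.
Outside the cutoffs: 91.1, 109.9.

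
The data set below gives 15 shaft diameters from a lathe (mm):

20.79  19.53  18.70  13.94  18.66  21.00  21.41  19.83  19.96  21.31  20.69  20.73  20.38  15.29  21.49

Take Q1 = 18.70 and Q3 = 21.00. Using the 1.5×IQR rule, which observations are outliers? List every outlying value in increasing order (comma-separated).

13.94

IQR = Q3 − Q1 = 21.00 − 18.70 = 2.30.
Lower fence = Q1 − 1.5·IQR = 18.70 − 3.45 = 15.25.
Upper fence = Q3 + 1.5·IQR = 21.00 + 3.45 = 24.45.
13.94 < 15.25 → outlier.
All remaining values lie within [15.25, 24.45].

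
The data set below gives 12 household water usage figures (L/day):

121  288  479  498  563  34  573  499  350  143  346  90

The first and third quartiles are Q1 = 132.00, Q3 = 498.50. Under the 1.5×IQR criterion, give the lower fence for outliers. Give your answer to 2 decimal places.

-417.75

IQR = Q3 − Q1 = 498.50 − 132.00 = 366.50.
Lower fence = Q1 − 1.5·IQR = 132.00 − 549.75 = -417.75.
Upper fence = Q3 + 1.5·IQR = 498.50 + 549.75 = 1048.25.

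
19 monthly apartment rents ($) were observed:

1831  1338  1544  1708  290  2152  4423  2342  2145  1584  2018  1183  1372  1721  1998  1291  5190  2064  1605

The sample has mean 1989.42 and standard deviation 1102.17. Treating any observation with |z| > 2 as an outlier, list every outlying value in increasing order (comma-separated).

4423, 5190

Cutoffs at x̄ ± 2s: 1989.42 ± 2·1102.17 = [-214.92, 4193.76].
4423: z = 2.21, |z| > 2 → outlier.
5190: z = 2.90, |z| > 2 → outlier.
Every other value lies within [-214.92, 4193.76].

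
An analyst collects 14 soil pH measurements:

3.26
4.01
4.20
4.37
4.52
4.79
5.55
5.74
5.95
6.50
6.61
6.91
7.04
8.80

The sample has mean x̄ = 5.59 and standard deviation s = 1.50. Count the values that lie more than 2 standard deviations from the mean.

1

Cutoffs: x̄ ± 2s = [2.59, 8.59].
Outside the cutoffs: 8.80.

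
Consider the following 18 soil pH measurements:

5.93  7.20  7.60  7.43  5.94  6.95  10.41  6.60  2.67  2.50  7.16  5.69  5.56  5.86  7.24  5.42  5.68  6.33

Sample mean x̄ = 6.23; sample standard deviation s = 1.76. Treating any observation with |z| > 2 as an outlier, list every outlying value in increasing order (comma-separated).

2.50, 2.67, 10.41

Cutoffs at x̄ ± 2s: 6.23 ± 2·1.76 = [2.71, 9.75].
2.50: z = -2.12, |z| > 2 → outlier.
2.67: z = -2.02, |z| > 2 → outlier.
10.41: z = 2.38, |z| > 2 → outlier.
Every other value lies within [2.71, 9.75].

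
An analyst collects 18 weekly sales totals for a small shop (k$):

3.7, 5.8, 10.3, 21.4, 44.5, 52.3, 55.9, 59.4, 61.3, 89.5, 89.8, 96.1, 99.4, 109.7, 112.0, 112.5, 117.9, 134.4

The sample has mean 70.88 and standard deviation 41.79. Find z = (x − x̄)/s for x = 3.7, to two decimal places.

-1.61

z = (3.7 − 70.88) / 41.79 = -1.61.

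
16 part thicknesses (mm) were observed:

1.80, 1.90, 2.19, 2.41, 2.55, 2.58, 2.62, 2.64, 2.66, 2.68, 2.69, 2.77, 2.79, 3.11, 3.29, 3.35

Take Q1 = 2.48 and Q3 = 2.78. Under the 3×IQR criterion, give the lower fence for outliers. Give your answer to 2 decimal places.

IQR = Q3 − Q1 = 2.78 − 2.48 = 0.30.
Lower fence = Q1 − 3·IQR = 2.48 − 0.90 = 1.58.
Upper fence = Q3 + 3·IQR = 2.78 + 0.90 = 3.68.

1.58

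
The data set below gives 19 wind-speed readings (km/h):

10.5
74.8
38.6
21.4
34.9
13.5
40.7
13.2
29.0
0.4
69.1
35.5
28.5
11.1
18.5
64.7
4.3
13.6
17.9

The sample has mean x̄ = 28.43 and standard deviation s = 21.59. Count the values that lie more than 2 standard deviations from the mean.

Cutoffs: x̄ ± 2s = [-14.75, 71.61].
Outside the cutoffs: 74.8.

1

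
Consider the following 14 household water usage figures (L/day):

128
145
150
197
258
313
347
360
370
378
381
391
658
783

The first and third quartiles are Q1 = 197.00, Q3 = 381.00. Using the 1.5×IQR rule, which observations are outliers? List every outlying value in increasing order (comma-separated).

IQR = Q3 − Q1 = 381.00 − 197.00 = 184.00.
Lower fence = Q1 − 1.5·IQR = 197.00 − 276.00 = -79.00.
Upper fence = Q3 + 1.5·IQR = 381.00 + 276.00 = 657.00.
658 > 657.00 → outlier.
783 > 657.00 → outlier.
All remaining values lie within [-79.00, 657.00].

658, 783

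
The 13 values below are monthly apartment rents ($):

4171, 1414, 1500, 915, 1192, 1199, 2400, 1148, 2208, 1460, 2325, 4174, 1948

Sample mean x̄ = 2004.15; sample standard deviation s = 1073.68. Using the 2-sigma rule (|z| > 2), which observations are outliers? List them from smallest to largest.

Cutoffs at x̄ ± 2s: 2004.15 ± 2·1073.68 = [-143.21, 4151.51].
4171: z = 2.02, |z| > 2 → outlier.
4174: z = 2.02, |z| > 2 → outlier.
Every other value lies within [-143.21, 4151.51].

4171, 4174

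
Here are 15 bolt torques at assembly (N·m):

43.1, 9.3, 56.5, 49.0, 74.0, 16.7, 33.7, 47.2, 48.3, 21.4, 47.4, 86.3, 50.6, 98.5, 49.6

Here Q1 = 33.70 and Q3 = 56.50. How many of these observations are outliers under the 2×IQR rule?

0

IQR = 22.80; fences at 33.70 − 45.60 = -11.90 and 56.50 + 45.60 = 102.10.
Every value lies within the cutoffs.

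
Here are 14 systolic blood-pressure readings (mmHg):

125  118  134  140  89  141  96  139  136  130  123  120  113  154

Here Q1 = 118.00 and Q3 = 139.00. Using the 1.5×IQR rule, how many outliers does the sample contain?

IQR = 21.00; fences at 118.00 − 31.50 = 86.50 and 139.00 + 31.50 = 170.50.
Every value lies within the cutoffs.

0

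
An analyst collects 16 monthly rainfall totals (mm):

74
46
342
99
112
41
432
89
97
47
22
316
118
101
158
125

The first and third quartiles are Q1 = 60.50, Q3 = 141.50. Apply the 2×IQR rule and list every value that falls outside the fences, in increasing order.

IQR = Q3 − Q1 = 141.50 − 60.50 = 81.00.
Lower fence = Q1 − 2·IQR = 60.50 − 162.00 = -101.50.
Upper fence = Q3 + 2·IQR = 141.50 + 162.00 = 303.50.
316 > 303.50 → outlier.
342 > 303.50 → outlier.
432 > 303.50 → outlier.
All remaining values lie within [-101.50, 303.50].

316, 342, 432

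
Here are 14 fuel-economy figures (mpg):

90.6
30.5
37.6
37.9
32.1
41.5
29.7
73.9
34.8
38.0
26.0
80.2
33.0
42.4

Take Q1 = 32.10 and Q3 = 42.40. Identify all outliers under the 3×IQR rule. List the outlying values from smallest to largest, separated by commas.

IQR = Q3 − Q1 = 42.40 − 32.10 = 10.30.
Lower fence = Q1 − 3·IQR = 32.10 − 30.90 = 1.20.
Upper fence = Q3 + 3·IQR = 42.40 + 30.90 = 73.30.
73.9 > 73.30 → outlier.
80.2 > 73.30 → outlier.
90.6 > 73.30 → outlier.
All remaining values lie within [1.20, 73.30].

73.9, 80.2, 90.6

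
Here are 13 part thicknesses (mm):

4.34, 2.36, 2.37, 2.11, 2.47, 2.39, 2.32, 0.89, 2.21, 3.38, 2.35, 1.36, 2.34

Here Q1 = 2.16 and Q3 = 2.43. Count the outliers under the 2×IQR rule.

4

IQR = 0.27; fences at 2.16 − 0.54 = 1.62 and 2.43 + 0.54 = 2.97.
Outside the cutoffs: 0.89, 1.36, 3.38, 4.34.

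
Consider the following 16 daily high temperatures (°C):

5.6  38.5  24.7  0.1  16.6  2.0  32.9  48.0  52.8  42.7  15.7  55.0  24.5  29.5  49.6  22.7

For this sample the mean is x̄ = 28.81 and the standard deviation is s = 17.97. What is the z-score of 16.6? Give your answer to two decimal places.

-0.68

z = (16.6 − 28.81) / 17.97 = -0.68.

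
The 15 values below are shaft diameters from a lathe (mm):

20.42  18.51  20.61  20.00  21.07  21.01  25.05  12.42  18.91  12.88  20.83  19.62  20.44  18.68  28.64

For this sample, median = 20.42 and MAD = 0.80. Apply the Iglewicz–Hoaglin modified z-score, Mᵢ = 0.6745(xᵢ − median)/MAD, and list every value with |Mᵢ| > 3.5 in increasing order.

12.42, 12.88, 25.05, 28.64

|Mᵢ| > 3.5 ⇔ |xᵢ − 20.42| > 3.5·0.80/0.6745 = 4.15.
So outliers lie outside [16.27, 24.57].
12.42: M = -6.75 → outlier.
12.88: M = -6.36 → outlier.
25.05: M = 3.90 → outlier.
28.64: M = 6.93 → outlier.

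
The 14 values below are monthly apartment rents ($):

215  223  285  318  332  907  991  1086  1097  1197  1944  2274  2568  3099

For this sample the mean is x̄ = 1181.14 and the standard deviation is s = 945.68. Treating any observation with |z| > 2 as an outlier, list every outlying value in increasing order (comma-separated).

3099

Cutoffs at x̄ ± 2s: 1181.14 ± 2·945.68 = [-710.22, 3072.50].
3099: z = 2.03, |z| > 2 → outlier.
Every other value lies within [-710.22, 3072.50].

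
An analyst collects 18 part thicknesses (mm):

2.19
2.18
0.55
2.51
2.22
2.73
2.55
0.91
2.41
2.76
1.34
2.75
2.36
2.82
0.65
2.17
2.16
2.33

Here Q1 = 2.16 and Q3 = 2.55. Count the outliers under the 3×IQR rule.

3

IQR = 0.39; fences at 2.16 − 1.17 = 0.99 and 2.55 + 1.17 = 3.72.
Outside the cutoffs: 0.55, 0.65, 0.91.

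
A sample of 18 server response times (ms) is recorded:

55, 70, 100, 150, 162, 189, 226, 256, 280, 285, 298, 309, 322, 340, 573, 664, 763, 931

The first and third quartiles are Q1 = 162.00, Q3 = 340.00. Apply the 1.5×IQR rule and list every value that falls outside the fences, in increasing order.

IQR = Q3 − Q1 = 340.00 − 162.00 = 178.00.
Lower fence = Q1 − 1.5·IQR = 162.00 − 267.00 = -105.00.
Upper fence = Q3 + 1.5·IQR = 340.00 + 267.00 = 607.00.
664 > 607.00 → outlier.
763 > 607.00 → outlier.
931 > 607.00 → outlier.
All remaining values lie within [-105.00, 607.00].

664, 763, 931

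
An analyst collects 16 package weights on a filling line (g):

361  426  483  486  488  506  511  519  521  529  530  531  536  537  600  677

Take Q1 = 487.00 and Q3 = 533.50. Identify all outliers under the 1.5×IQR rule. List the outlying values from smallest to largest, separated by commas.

IQR = Q3 − Q1 = 533.50 − 487.00 = 46.50.
Lower fence = Q1 − 1.5·IQR = 487.00 − 69.75 = 417.25.
Upper fence = Q3 + 1.5·IQR = 533.50 + 69.75 = 603.25.
361 < 417.25 → outlier.
677 > 603.25 → outlier.
All remaining values lie within [417.25, 603.25].

361, 677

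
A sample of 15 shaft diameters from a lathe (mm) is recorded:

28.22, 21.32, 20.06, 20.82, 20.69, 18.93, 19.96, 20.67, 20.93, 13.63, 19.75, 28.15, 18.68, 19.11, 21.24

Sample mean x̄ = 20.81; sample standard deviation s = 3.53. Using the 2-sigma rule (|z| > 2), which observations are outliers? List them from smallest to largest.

Cutoffs at x̄ ± 2s: 20.81 ± 2·3.53 = [13.75, 27.87].
13.63: z = -2.03, |z| > 2 → outlier.
28.15: z = 2.08, |z| > 2 → outlier.
28.22: z = 2.10, |z| > 2 → outlier.
Every other value lies within [13.75, 27.87].

13.63, 28.15, 28.22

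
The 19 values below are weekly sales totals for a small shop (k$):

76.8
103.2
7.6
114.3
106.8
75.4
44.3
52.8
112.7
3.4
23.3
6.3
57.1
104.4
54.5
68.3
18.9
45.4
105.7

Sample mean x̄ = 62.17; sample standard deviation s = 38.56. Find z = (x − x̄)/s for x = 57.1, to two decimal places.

z = (57.1 − 62.17) / 38.56 = -0.13.

-0.13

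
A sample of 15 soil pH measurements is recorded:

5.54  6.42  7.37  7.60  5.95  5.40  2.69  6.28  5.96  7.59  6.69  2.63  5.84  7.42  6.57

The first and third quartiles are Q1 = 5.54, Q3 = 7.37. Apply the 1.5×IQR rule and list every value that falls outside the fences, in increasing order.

2.63, 2.69

IQR = Q3 − Q1 = 7.37 − 5.54 = 1.83.
Lower fence = Q1 − 1.5·IQR = 5.54 − 2.745 = 2.795.
Upper fence = Q3 + 1.5·IQR = 7.37 + 2.745 = 10.115.
2.63 < 2.795 → outlier.
2.69 < 2.795 → outlier.
All remaining values lie within [2.795, 10.115].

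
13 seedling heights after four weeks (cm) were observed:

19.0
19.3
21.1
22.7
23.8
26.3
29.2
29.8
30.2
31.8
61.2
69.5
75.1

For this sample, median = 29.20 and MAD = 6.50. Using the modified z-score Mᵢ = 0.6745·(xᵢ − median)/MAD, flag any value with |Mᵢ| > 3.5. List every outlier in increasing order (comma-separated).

|Mᵢ| > 3.5 ⇔ |xᵢ − 29.20| > 3.5·6.50/0.6745 = 33.73.
So outliers lie outside [-4.53, 62.93].
69.5: M = 4.18 → outlier.
75.1: M = 4.76 → outlier.

69.5, 75.1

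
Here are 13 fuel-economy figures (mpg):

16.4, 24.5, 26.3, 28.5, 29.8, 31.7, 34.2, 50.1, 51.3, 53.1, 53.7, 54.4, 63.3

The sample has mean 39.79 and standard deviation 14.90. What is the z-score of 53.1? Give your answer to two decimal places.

0.89

z = (53.1 − 39.79) / 14.90 = 0.89.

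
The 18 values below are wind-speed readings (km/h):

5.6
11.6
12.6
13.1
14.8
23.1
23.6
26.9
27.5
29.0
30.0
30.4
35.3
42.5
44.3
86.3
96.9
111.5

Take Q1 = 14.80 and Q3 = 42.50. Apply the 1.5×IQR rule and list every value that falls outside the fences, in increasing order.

IQR = Q3 − Q1 = 42.50 − 14.80 = 27.70.
Lower fence = Q1 − 1.5·IQR = 14.80 − 41.55 = -26.75.
Upper fence = Q3 + 1.5·IQR = 42.50 + 41.55 = 84.05.
86.3 > 84.05 → outlier.
96.9 > 84.05 → outlier.
111.5 > 84.05 → outlier.
All remaining values lie within [-26.75, 84.05].

86.3, 96.9, 111.5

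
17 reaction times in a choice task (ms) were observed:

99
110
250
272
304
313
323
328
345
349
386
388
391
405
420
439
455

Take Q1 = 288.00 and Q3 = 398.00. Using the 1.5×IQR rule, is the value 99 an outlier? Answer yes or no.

IQR = Q3 − Q1 = 398.00 − 288.00 = 110.00.
Lower fence = Q1 − 1.5·IQR = 288.00 − 165.00 = 123.00.
Upper fence = Q3 + 1.5·IQR = 398.00 + 165.00 = 563.00.
99 lies below the lower fence.

yes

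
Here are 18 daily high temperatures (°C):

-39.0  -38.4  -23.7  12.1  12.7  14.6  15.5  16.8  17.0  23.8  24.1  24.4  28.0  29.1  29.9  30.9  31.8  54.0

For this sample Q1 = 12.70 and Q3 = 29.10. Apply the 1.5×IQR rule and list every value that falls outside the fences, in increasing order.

-39.0, -38.4, -23.7, 54.0

IQR = Q3 − Q1 = 29.10 − 12.70 = 16.40.
Lower fence = Q1 − 1.5·IQR = 12.70 − 24.60 = -11.90.
Upper fence = Q3 + 1.5·IQR = 29.10 + 24.60 = 53.70.
-39.0 < -11.90 → outlier.
-38.4 < -11.90 → outlier.
-23.7 < -11.90 → outlier.
54.0 > 53.70 → outlier.
All remaining values lie within [-11.90, 53.70].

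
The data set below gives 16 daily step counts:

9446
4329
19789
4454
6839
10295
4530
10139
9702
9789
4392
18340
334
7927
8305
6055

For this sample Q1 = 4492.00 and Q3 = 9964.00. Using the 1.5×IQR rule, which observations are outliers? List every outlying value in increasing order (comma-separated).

18340, 19789

IQR = Q3 − Q1 = 9964.00 − 4492.00 = 5472.00.
Lower fence = Q1 − 1.5·IQR = 4492.00 − 8208.00 = -3716.00.
Upper fence = Q3 + 1.5·IQR = 9964.00 + 8208.00 = 18172.00.
18340 > 18172.00 → outlier.
19789 > 18172.00 → outlier.
All remaining values lie within [-3716.00, 18172.00].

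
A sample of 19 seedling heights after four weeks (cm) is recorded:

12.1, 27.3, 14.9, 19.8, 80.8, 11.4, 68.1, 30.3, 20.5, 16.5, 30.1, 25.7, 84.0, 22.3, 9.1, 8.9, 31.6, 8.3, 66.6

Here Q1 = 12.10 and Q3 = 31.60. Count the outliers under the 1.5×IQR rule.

4

IQR = 19.50; fences at 12.10 − 29.25 = -17.15 and 31.60 + 29.25 = 60.85.
Outside the cutoffs: 66.6, 68.1, 80.8, 84.0.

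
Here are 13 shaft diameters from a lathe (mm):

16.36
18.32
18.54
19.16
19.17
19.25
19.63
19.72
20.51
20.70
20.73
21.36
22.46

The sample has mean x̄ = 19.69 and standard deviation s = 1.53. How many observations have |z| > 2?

Cutoffs: x̄ ± 2s = [16.63, 22.75].
Outside the cutoffs: 16.36.

1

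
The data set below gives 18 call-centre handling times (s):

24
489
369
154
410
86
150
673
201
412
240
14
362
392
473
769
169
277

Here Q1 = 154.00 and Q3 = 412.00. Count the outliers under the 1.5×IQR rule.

0

IQR = 258.00; fences at 154.00 − 387.00 = -233.00 and 412.00 + 387.00 = 799.00.
Every value lies within the cutoffs.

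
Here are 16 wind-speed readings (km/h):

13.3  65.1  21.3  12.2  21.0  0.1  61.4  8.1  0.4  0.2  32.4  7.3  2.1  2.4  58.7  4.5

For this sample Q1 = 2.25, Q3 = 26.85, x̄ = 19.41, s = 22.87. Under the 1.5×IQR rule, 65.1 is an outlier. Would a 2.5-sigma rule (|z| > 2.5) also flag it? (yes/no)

z = (65.1 − 19.41) / 22.87 = 2.00.
|z| = 2.00 ≤ 2.5.

no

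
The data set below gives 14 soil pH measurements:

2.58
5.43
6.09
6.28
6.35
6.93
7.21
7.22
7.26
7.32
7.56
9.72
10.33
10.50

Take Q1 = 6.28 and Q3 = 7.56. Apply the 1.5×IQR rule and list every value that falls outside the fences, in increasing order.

2.58, 9.72, 10.33, 10.50

IQR = Q3 − Q1 = 7.56 − 6.28 = 1.28.
Lower fence = Q1 − 1.5·IQR = 6.28 − 1.92 = 4.36.
Upper fence = Q3 + 1.5·IQR = 7.56 + 1.92 = 9.48.
2.58 < 4.36 → outlier.
9.72 > 9.48 → outlier.
10.33 > 9.48 → outlier.
10.50 > 9.48 → outlier.
All remaining values lie within [4.36, 9.48].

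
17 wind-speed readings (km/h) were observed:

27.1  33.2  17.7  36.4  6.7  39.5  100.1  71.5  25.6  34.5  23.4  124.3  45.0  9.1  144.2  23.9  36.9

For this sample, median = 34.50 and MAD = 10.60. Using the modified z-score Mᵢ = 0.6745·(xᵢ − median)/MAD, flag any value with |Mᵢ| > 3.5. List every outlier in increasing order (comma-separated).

|Mᵢ| > 3.5 ⇔ |xᵢ − 34.50| > 3.5·10.60/0.6745 = 55.00.
So outliers lie outside [-20.50, 89.50].
100.1: M = 4.17 → outlier.
124.3: M = 5.71 → outlier.
144.2: M = 6.98 → outlier.

100.1, 124.3, 144.2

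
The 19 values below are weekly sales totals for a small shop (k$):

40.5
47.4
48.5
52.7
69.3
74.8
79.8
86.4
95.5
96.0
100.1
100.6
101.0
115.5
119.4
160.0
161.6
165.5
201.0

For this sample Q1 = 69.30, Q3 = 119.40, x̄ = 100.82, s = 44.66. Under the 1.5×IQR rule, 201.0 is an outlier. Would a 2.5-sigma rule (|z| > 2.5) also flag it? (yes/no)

no

z = (201.0 − 100.82) / 44.66 = 2.24.
|z| = 2.24 ≤ 2.5.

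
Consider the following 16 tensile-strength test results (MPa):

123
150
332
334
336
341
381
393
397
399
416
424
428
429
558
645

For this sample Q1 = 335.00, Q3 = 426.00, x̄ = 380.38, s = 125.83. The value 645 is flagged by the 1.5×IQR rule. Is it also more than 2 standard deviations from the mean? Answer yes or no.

z = (645 − 380.38) / 125.83 = 2.10.
|z| = 2.10 > 2.

yes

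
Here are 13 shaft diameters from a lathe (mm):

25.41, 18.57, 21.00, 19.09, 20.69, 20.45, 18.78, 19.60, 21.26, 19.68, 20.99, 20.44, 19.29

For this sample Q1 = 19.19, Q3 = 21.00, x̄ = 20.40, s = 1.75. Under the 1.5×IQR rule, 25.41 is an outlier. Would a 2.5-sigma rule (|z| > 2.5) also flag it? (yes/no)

z = (25.41 − 20.40) / 1.75 = 2.86.
|z| = 2.86 > 2.5.

yes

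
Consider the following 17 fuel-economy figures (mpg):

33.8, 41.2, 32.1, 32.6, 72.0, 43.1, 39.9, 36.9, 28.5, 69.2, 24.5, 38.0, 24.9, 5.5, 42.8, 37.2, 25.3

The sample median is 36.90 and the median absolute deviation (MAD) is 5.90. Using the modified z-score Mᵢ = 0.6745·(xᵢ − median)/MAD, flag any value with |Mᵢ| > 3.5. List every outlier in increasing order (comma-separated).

5.5, 69.2, 72.0

|Mᵢ| > 3.5 ⇔ |xᵢ − 36.90| > 3.5·5.90/0.6745 = 30.62.
So outliers lie outside [6.28, 67.52].
5.5: M = -3.59 → outlier.
69.2: M = 3.69 → outlier.
72.0: M = 4.01 → outlier.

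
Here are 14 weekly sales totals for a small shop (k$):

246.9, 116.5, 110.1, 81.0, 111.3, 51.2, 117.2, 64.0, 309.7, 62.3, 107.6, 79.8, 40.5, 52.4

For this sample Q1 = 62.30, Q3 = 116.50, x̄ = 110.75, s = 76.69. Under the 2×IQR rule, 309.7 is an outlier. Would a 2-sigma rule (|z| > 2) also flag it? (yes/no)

yes

z = (309.7 − 110.75) / 76.69 = 2.59.
|z| = 2.59 > 2.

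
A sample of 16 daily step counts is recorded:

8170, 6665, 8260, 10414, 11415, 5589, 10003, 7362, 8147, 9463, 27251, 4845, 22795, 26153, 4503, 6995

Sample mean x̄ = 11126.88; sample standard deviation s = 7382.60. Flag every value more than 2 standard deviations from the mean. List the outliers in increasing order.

Cutoffs at x̄ ± 2s: 11126.88 ± 2·7382.60 = [-3638.32, 25892.08].
26153: z = 2.04, |z| > 2 → outlier.
27251: z = 2.18, |z| > 2 → outlier.
Every other value lies within [-3638.32, 25892.08].

26153, 27251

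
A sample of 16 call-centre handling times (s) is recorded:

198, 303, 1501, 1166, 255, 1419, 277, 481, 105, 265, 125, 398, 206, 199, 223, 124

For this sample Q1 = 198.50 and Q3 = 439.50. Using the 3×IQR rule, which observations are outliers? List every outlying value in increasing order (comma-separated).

IQR = Q3 − Q1 = 439.50 − 198.50 = 241.00.
Lower fence = Q1 − 3·IQR = 198.50 − 723.00 = -524.50.
Upper fence = Q3 + 3·IQR = 439.50 + 723.00 = 1162.50.
1166 > 1162.50 → outlier.
1419 > 1162.50 → outlier.
1501 > 1162.50 → outlier.
All remaining values lie within [-524.50, 1162.50].

1166, 1419, 1501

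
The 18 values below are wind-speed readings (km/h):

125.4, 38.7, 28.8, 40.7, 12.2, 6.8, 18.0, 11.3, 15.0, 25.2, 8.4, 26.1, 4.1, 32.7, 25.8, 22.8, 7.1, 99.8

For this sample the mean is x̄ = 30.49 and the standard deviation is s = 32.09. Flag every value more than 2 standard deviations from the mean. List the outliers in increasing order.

99.8, 125.4

Cutoffs at x̄ ± 2s: 30.49 ± 2·32.09 = [-33.69, 94.67].
99.8: z = 2.16, |z| > 2 → outlier.
125.4: z = 2.96, |z| > 2 → outlier.
Every other value lies within [-33.69, 94.67].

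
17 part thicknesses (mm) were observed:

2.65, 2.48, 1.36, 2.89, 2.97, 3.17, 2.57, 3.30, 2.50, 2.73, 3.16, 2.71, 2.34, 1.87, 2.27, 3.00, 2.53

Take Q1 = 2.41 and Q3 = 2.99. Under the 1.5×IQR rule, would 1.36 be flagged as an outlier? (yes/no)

IQR = Q3 − Q1 = 2.99 − 2.41 = 0.58.
Lower fence = Q1 − 1.5·IQR = 2.41 − 0.87 = 1.54.
Upper fence = Q3 + 1.5·IQR = 2.99 + 0.87 = 3.86.
1.36 lies below the lower fence.

yes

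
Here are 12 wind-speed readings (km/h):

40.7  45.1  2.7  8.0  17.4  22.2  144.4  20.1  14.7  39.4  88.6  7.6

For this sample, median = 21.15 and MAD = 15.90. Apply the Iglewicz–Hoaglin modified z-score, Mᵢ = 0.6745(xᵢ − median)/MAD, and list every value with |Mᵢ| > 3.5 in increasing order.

144.4

|Mᵢ| > 3.5 ⇔ |xᵢ − 21.15| > 3.5·15.90/0.6745 = 82.51.
So outliers lie outside [-61.36, 103.66].
144.4: M = 5.23 → outlier.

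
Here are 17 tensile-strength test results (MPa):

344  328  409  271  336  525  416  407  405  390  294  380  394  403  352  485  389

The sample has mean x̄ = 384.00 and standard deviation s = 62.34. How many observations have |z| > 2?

1

Cutoffs: x̄ ± 2s = [259.32, 508.68].
Outside the cutoffs: 525.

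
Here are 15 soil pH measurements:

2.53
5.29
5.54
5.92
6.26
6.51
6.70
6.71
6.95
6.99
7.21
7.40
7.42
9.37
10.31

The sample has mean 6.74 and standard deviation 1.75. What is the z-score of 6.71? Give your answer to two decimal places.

-0.02

z = (6.71 − 6.74) / 1.75 = -0.02.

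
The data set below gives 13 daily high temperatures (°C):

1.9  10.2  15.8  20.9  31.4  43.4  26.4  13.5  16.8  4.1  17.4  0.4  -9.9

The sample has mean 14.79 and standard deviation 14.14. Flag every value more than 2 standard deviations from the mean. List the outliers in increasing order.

Cutoffs at x̄ ± 2s: 14.79 ± 2·14.14 = [-13.49, 43.07].
43.4: z = 2.02, |z| > 2 → outlier.
Every other value lies within [-13.49, 43.07].

43.4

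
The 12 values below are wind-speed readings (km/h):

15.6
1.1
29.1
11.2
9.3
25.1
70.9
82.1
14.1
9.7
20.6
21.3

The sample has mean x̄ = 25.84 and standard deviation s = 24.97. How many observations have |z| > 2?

Cutoffs: x̄ ± 2s = [-24.10, 75.78].
Outside the cutoffs: 82.1.

1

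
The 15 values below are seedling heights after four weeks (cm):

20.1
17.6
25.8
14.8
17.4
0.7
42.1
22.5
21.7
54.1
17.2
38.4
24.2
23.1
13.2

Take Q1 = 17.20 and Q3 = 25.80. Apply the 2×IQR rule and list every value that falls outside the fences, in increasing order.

IQR = Q3 − Q1 = 25.80 − 17.20 = 8.60.
Lower fence = Q1 − 2·IQR = 17.20 − 17.20 = 0.00.
Upper fence = Q3 + 2·IQR = 25.80 + 17.20 = 43.00.
54.1 > 43.00 → outlier.
All remaining values lie within [0.00, 43.00].

54.1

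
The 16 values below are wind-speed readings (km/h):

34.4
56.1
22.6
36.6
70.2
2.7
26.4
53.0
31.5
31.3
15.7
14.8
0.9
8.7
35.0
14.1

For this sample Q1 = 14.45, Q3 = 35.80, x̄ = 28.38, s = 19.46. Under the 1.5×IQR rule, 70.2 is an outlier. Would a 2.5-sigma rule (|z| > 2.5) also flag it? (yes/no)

no

z = (70.2 − 28.38) / 19.46 = 2.15.
|z| = 2.15 ≤ 2.5.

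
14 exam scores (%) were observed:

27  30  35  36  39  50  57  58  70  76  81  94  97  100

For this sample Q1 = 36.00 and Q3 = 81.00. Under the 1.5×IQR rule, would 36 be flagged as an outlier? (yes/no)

no

IQR = Q3 − Q1 = 81.00 − 36.00 = 45.00.
Lower fence = Q1 − 1.5·IQR = 36.00 − 67.50 = -31.50.
Upper fence = Q3 + 1.5·IQR = 81.00 + 67.50 = 148.50.
36 lies within [-31.50, 148.50].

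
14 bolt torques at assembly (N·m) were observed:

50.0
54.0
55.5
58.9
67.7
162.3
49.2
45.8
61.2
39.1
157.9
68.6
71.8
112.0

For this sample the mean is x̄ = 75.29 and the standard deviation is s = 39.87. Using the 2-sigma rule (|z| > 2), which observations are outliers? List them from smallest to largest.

157.9, 162.3

Cutoffs at x̄ ± 2s: 75.29 ± 2·39.87 = [-4.45, 155.03].
157.9: z = 2.07, |z| > 2 → outlier.
162.3: z = 2.18, |z| > 2 → outlier.
Every other value lies within [-4.45, 155.03].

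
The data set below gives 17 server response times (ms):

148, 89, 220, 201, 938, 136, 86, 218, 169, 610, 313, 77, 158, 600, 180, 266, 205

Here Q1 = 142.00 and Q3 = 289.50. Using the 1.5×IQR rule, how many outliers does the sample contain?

IQR = 147.50; fences at 142.00 − 221.25 = -79.25 and 289.50 + 221.25 = 510.75.
Outside the cutoffs: 600, 610, 938.

3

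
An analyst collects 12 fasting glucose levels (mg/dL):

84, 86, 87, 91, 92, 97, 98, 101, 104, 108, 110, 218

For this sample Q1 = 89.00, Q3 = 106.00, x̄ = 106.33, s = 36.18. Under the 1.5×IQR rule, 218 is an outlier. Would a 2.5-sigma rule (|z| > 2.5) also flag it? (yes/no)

yes

z = (218 − 106.33) / 36.18 = 3.09.
|z| = 3.09 > 2.5.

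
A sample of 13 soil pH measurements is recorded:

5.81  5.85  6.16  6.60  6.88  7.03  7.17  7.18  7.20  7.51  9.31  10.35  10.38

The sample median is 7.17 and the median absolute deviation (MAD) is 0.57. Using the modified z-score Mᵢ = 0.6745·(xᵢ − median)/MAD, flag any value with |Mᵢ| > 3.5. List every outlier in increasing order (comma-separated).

|Mᵢ| > 3.5 ⇔ |xᵢ − 7.17| > 3.5·0.57/0.6745 = 2.96.
So outliers lie outside [4.21, 10.13].
10.35: M = 3.76 → outlier.
10.38: M = 3.80 → outlier.

10.35, 10.38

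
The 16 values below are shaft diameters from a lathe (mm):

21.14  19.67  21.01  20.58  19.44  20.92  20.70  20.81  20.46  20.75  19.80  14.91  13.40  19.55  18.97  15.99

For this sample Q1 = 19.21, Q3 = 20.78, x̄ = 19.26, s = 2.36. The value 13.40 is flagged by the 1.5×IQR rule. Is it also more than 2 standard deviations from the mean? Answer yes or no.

yes

z = (13.40 − 19.26) / 2.36 = -2.48.
|z| = 2.48 > 2.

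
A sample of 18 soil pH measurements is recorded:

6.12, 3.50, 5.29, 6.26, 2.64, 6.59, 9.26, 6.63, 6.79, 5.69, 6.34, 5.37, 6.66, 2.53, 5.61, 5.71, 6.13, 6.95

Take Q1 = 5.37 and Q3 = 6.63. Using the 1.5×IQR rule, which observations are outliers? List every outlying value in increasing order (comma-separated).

IQR = Q3 − Q1 = 6.63 − 5.37 = 1.26.
Lower fence = Q1 − 1.5·IQR = 5.37 − 1.89 = 3.48.
Upper fence = Q3 + 1.5·IQR = 6.63 + 1.89 = 8.52.
2.53 < 3.48 → outlier.
2.64 < 3.48 → outlier.
9.26 > 8.52 → outlier.
All remaining values lie within [3.48, 8.52].

2.53, 2.64, 9.26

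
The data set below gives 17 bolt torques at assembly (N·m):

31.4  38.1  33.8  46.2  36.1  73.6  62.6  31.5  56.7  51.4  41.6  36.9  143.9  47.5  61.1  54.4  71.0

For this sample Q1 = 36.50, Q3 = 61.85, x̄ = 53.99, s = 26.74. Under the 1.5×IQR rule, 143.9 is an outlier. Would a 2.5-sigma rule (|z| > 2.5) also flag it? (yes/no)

z = (143.9 − 53.99) / 26.74 = 3.36.
|z| = 3.36 > 2.5.

yes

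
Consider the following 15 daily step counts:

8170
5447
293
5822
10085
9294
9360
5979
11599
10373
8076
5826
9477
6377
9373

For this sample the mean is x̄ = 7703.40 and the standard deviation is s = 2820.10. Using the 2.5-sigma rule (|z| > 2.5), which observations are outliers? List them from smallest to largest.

Cutoffs at x̄ ± 2.5s: 7703.40 ± 2.5·2820.10 = [653.15, 14753.65].
293: z = -2.63, |z| > 2.5 → outlier.
Every other value lies within [653.15, 14753.65].

293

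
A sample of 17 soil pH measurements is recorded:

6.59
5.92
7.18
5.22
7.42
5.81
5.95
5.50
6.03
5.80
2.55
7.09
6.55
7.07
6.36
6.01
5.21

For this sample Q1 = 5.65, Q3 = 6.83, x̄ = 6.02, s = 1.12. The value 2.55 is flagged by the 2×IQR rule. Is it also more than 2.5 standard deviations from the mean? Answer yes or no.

yes

z = (2.55 − 6.02) / 1.12 = -3.10.
|z| = 3.10 > 2.5.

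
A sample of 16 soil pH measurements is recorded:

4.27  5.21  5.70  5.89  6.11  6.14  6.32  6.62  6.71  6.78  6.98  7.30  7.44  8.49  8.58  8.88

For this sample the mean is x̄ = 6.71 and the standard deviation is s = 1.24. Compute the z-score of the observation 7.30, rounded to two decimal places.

0.48

z = (7.30 − 6.71) / 1.24 = 0.48.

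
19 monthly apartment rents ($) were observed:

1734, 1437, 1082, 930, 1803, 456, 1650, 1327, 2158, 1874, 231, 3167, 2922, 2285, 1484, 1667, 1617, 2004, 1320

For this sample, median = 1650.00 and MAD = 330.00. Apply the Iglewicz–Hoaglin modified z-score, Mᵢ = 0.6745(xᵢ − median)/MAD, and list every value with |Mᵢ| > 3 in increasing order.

|Mᵢ| > 3 ⇔ |xᵢ − 1650.00| > 3·330.00/0.6745 = 1467.75.
So outliers lie outside [182.25, 3117.75].
3167: M = 3.10 → outlier.

3167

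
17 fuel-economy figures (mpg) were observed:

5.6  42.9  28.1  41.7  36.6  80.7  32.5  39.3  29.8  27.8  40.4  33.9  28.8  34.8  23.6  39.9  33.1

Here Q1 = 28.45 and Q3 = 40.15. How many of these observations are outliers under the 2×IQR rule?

1

IQR = 11.70; fences at 28.45 − 23.40 = 5.05 and 40.15 + 23.40 = 63.55.
Outside the cutoffs: 80.7.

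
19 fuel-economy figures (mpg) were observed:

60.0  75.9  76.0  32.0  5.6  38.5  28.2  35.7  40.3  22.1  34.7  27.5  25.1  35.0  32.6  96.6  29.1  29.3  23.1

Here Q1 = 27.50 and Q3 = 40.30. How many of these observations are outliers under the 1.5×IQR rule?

5

IQR = 12.80; fences at 27.50 − 19.20 = 8.30 and 40.30 + 19.20 = 59.50.
Outside the cutoffs: 5.6, 60.0, 75.9, 76.0, 96.6.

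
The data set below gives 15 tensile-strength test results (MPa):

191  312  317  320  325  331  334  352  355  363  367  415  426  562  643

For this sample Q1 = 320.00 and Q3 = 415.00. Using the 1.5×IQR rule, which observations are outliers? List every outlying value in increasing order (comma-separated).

562, 643

IQR = Q3 − Q1 = 415.00 − 320.00 = 95.00.
Lower fence = Q1 − 1.5·IQR = 320.00 − 142.50 = 177.50.
Upper fence = Q3 + 1.5·IQR = 415.00 + 142.50 = 557.50.
562 > 557.50 → outlier.
643 > 557.50 → outlier.
All remaining values lie within [177.50, 557.50].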